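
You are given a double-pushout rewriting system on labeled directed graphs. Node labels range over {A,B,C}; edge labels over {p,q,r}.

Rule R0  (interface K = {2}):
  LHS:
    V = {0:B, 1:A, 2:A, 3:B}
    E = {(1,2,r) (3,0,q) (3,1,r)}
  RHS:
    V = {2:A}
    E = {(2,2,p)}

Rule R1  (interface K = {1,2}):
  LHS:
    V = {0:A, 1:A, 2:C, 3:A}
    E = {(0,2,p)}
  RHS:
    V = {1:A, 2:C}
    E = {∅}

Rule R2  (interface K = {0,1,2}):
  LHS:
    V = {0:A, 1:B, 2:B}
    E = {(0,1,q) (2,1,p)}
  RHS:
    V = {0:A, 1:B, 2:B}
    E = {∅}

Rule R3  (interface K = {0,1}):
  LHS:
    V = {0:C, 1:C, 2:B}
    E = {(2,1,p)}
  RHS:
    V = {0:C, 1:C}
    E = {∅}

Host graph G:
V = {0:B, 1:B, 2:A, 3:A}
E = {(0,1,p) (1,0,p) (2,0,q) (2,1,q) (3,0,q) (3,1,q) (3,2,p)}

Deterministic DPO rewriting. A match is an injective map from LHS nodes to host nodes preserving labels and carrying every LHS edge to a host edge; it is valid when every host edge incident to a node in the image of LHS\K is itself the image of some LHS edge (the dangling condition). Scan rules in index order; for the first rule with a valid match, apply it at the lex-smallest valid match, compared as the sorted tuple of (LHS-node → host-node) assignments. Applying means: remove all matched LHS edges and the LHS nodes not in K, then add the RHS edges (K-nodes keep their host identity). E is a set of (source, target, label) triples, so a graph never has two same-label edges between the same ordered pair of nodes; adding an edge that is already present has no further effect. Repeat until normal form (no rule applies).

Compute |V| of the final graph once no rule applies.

[0] host  ⇒  4 nodes, 7 edges  {0-p->1 1-p->0 2-q->0 2-q->1 3-q->0 3-q->1 3-p->2}
[1] R2 @ {0↦2, 1↦0, 2↦1}  ⇒  4 nodes, 5 edges  {0-p->1 2-q->1 3-q->0 3-q->1 3-p->2}
[2] R2 @ {0↦2, 1↦1, 2↦0}  ⇒  4 nodes, 3 edges  {3-q->0 3-q->1 3-p->2}
final graph: no rule applies after step 2
NF nodes: {0:B, 1:B, 2:A, 3:A}

Answer: 4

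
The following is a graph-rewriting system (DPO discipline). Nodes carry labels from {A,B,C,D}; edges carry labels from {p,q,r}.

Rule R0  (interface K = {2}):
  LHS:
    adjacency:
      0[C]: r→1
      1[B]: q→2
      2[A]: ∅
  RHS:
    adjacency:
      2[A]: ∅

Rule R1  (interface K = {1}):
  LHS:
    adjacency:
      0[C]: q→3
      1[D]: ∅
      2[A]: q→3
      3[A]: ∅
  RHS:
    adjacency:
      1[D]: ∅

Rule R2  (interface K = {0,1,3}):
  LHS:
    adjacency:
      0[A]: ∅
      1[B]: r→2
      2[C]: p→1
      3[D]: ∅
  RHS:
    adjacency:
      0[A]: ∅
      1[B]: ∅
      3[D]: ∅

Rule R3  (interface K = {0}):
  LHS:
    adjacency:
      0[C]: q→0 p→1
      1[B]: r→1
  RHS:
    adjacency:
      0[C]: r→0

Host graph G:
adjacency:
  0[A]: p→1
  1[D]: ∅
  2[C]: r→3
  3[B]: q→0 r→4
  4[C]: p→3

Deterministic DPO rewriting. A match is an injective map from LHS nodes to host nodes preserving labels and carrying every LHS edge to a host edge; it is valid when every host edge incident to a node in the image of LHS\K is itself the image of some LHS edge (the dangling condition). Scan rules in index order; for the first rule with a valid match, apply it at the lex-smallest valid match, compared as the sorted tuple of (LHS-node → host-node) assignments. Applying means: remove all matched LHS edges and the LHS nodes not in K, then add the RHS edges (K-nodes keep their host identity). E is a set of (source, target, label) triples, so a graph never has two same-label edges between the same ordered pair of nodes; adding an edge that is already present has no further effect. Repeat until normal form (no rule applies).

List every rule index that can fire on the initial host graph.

R0: no valid match — 1 raw match, all fail dangling condition
R1: no valid match — LHS pattern not found
R2: 1 valid match — {0↦0, 1↦3, 2↦4, 3↦1}
R3: no valid match — LHS pattern not found

Answer: [R2]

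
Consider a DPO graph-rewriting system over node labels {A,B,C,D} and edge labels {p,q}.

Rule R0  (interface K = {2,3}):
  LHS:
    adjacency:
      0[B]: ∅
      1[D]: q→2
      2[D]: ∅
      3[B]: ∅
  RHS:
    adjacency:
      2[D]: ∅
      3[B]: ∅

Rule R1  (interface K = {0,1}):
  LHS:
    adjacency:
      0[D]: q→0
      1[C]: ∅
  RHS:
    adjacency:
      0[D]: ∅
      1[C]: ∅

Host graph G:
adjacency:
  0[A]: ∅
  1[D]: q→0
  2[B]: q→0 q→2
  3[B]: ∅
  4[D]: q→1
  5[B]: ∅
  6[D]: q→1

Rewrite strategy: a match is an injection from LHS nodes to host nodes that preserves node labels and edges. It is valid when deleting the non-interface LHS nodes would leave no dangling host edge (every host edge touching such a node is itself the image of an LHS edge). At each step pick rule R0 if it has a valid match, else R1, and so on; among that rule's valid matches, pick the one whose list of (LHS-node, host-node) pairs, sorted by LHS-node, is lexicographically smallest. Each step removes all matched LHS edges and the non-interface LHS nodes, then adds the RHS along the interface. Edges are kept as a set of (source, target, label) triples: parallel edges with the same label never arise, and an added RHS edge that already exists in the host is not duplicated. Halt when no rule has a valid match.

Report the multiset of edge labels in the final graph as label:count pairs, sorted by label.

initial: |V|=7 |E|=5  E = 1-q->0 2-q->0 2-q->2 4-q->1 6-q->1
step 1: apply R0 at {0↦3, 1↦4, 2↦1, 3↦2}  → |V|=5 |E|=4  E = 1-q->0 2-q->0 2-q->2 6-q->1
step 2: apply R0 at {0↦5, 1↦6, 2↦1, 3↦2}  → |V|=3 |E|=3  E = 1-q->0 2-q->0 2-q->2
halt: no rule applies after step 2
NF edges: [(1, 0, 'q'), (2, 0, 'q'), (2, 2, 'q')]

Answer: q:3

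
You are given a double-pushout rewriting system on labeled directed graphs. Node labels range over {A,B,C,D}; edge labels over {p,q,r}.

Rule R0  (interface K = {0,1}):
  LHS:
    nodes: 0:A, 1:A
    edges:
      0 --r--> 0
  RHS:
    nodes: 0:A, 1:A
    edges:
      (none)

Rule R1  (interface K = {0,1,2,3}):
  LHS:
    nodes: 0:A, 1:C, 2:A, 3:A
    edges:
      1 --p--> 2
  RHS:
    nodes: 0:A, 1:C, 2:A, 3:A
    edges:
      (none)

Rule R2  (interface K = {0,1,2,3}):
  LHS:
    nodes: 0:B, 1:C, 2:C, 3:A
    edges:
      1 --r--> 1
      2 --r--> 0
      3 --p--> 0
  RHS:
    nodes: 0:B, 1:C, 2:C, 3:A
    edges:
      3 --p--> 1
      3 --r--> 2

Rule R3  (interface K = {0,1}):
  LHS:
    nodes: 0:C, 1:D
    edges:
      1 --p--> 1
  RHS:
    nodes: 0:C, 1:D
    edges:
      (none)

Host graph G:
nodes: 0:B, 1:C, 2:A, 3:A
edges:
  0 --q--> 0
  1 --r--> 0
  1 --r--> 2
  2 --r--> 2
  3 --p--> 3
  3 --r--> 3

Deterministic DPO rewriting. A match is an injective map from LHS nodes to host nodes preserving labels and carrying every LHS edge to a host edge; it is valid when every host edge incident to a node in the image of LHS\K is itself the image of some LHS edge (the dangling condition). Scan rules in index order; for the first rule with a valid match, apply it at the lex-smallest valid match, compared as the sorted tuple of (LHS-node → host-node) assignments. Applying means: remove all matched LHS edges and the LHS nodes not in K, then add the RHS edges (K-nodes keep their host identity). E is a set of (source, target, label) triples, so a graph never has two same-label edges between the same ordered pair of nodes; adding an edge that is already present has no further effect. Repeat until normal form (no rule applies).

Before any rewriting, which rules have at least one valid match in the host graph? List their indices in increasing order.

Answer: [R0]

Derivation:
R0: 2 valid matches — {0↦2, 1↦3}, {0↦3, 1↦2}
R1: no valid match — LHS pattern not found
R2: no valid match — LHS pattern not found
R3: no valid match — LHS pattern not found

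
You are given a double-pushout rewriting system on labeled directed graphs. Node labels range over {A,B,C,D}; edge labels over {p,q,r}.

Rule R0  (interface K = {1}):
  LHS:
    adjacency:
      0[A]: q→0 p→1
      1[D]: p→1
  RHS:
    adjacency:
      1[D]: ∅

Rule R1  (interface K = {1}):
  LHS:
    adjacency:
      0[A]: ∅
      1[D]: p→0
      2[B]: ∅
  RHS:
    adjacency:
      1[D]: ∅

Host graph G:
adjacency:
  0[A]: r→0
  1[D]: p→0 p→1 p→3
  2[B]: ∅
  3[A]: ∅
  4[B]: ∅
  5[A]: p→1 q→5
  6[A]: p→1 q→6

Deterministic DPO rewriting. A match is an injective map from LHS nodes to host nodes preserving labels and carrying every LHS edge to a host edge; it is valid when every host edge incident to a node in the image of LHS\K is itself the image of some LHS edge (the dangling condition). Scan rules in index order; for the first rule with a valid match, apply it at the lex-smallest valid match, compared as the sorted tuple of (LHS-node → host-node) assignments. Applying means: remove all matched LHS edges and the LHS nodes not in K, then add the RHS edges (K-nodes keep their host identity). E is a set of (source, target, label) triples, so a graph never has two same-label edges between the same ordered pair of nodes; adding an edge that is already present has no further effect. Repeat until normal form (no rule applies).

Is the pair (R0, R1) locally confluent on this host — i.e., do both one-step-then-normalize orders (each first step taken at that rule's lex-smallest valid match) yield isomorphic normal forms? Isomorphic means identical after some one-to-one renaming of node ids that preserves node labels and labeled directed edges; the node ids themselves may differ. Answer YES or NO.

Answer: YES

Rewrite trace:
branch R0-first: apply at {0↦5, 1↦1} → |E|=5, then 1 more step(s) → NF |V|=4 |E|=4 V={0:A, 1:D, 4:B, 6:A} E=0-r->0 1-p->0 6-p->1 6-q->6
branch R1-first: apply at {0↦3, 1↦1, 2↦2} → |E|=7, then 1 more step(s) → NF |V|=4 |E|=4 V={0:A, 1:D, 4:B, 6:A} E=0-r->0 1-p->0 6-p->1 6-q->6
graphs isomorphic (equal up to label-preserving node renaming)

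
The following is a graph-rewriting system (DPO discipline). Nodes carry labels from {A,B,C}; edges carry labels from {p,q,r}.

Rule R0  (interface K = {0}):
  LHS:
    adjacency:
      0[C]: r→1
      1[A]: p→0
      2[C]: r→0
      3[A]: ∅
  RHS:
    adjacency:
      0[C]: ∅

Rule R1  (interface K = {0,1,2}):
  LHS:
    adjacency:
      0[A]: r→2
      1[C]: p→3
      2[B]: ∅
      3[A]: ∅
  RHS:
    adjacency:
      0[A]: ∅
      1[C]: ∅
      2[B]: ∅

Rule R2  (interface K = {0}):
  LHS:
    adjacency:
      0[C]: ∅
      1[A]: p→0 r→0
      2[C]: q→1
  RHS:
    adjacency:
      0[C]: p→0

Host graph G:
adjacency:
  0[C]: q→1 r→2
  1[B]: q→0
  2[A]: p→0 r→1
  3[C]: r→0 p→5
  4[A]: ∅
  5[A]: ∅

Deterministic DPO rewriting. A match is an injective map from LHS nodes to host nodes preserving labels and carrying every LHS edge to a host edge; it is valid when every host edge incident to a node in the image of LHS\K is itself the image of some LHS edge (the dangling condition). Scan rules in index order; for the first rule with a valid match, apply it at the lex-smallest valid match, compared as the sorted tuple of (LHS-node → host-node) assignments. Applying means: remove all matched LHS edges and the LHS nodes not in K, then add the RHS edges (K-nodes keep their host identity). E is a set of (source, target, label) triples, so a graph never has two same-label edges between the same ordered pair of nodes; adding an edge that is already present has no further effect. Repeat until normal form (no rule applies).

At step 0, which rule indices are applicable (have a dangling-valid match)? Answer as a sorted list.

R0: no valid match — 2 raw matches, all fail dangling condition
R1: 1 valid match — {0↦2, 1↦3, 2↦1, 3↦5}
R2: no valid match — LHS pattern not found

Answer: [R1]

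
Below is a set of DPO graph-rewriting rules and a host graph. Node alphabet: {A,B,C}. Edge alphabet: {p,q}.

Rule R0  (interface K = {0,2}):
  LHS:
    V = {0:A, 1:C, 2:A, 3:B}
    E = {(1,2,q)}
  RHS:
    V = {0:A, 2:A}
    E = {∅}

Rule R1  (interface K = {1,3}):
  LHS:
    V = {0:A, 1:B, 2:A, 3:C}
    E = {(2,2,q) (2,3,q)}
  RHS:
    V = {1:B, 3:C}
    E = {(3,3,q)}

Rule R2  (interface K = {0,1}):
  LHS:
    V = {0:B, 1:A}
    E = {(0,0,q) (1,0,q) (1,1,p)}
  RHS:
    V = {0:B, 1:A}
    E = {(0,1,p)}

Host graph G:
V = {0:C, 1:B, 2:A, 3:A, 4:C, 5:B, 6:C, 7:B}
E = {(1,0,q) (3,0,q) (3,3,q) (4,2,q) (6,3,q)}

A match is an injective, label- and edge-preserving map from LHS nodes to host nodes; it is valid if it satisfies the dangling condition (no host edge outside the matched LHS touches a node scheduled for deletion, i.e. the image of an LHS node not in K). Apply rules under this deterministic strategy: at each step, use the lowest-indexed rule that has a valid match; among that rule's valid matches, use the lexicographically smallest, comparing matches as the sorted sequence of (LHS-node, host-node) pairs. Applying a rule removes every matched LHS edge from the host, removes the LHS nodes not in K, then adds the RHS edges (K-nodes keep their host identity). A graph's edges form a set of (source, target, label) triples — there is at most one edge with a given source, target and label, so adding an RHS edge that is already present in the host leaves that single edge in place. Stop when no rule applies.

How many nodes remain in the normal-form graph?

Answer: 2

Derivation:
initial: |V|=8 |E|=5  E = 1-q->0 3-q->0 3-q->3 4-q->2 6-q->3
step 1: apply R0 at {0↦2, 1↦6, 2↦3, 3↦5}  → |V|=6 |E|=4  E = 1-q->0 3-q->0 3-q->3 4-q->2
step 2: apply R0 at {0↦3, 1↦4, 2↦2, 3↦7}  → |V|=4 |E|=3  E = 1-q->0 3-q->0 3-q->3
step 3: apply R1 at {0↦2, 1↦1, 2↦3, 3↦0}  → |V|=2 |E|=2  E = 0-q->0 1-q->0
halt: no rule applies after step 3
NF nodes: {0:C, 1:B}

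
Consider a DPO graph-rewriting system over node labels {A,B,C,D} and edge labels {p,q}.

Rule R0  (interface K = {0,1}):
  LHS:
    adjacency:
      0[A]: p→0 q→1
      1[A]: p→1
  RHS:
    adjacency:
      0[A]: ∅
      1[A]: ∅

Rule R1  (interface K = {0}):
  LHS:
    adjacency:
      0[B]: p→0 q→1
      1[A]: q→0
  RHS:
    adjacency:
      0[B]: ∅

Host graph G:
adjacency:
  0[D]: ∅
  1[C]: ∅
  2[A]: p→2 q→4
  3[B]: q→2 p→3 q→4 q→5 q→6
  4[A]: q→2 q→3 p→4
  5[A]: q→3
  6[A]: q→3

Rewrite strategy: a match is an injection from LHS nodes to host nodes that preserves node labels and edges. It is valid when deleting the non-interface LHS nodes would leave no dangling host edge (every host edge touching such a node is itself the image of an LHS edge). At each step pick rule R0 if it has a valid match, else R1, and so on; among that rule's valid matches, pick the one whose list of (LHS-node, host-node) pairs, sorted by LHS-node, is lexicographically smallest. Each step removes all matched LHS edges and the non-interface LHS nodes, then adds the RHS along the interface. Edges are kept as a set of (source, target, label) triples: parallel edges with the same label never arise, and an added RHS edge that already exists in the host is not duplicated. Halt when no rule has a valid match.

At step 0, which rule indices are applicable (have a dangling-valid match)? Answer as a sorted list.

Answer: [R0,R1]

Derivation:
R0: 2 valid matches — {0↦2, 1↦4}, {0↦4, 1↦2}
R1: 2 valid matches — {0↦3, 1↦5}, {0↦3, 1↦6}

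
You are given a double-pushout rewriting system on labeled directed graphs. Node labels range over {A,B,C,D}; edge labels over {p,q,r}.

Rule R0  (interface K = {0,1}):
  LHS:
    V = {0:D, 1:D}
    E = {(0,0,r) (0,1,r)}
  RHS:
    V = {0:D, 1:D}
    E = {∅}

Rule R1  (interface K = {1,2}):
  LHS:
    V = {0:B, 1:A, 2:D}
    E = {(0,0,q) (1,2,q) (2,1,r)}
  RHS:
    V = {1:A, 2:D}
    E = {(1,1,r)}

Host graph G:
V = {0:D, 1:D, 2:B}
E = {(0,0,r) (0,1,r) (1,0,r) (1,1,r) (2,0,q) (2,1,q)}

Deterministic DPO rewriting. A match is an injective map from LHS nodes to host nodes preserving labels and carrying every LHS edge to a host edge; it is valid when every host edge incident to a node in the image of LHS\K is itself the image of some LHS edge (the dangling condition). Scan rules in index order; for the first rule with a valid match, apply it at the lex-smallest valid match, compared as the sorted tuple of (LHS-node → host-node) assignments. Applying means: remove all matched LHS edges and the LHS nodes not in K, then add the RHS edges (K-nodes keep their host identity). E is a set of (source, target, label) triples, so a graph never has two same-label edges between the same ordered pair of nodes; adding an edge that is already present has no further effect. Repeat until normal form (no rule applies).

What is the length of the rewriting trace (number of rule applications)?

Answer: 2

Rewrite trace:
initial: |V|=3 |E|=6  E = 0-r->0 0-r->1 1-r->0 1-r->1 2-q->0 2-q->1
step 1: apply R0 at {0↦0, 1↦1}  → |V|=3 |E|=4  E = 1-r->0 1-r->1 2-q->0 2-q->1
step 2: apply R0 at {0↦1, 1↦0}  → |V|=3 |E|=2  E = 2-q->0 2-q->1
final graph: no rule applies after step 2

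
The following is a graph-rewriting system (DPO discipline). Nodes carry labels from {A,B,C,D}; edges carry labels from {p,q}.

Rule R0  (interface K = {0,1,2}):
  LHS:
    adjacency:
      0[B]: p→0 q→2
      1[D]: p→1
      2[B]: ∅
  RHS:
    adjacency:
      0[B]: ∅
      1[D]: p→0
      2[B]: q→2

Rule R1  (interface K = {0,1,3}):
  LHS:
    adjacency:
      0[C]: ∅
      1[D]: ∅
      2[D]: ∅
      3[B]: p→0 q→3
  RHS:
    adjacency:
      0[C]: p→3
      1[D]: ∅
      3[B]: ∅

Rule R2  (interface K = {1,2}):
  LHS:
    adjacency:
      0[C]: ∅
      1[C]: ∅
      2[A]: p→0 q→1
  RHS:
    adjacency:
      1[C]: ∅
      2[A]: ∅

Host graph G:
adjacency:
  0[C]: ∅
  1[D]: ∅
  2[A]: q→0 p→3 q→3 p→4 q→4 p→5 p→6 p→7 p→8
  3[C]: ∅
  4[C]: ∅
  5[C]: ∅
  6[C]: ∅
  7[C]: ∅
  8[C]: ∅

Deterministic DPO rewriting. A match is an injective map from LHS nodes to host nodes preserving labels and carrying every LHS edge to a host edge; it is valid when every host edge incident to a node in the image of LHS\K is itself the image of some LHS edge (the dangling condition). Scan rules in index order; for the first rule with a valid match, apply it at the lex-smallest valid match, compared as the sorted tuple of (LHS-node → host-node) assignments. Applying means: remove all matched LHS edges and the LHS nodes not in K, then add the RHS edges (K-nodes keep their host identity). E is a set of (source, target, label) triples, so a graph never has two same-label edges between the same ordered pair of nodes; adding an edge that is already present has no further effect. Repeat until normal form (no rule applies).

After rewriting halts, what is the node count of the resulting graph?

Answer: 6

Derivation:
start.  V:9 E:9  edges: 2-q->0 2-p->3 2-q->3 2-p->4 2-q->4 2-p->5 2-p->6 2-p->7 2-p->8
1. fire R2 via {0↦5, 1↦0, 2↦2}  →  V:8 E:7  edges: 2-p->3 2-q->3 2-p->4 2-q->4 2-p->6 2-p->7 2-p->8
2. fire R2 via {0↦6, 1↦3, 2↦2}  →  V:7 E:5  edges: 2-p->3 2-p->4 2-q->4 2-p->7 2-p->8
3. fire R2 via {0↦3, 1↦4, 2↦2}  →  V:6 E:3  edges: 2-p->4 2-p->7 2-p->8
normal form: no rule applies after step 3
NF nodes: {0:C, 1:D, 2:A, 4:C, 7:C, 8:C}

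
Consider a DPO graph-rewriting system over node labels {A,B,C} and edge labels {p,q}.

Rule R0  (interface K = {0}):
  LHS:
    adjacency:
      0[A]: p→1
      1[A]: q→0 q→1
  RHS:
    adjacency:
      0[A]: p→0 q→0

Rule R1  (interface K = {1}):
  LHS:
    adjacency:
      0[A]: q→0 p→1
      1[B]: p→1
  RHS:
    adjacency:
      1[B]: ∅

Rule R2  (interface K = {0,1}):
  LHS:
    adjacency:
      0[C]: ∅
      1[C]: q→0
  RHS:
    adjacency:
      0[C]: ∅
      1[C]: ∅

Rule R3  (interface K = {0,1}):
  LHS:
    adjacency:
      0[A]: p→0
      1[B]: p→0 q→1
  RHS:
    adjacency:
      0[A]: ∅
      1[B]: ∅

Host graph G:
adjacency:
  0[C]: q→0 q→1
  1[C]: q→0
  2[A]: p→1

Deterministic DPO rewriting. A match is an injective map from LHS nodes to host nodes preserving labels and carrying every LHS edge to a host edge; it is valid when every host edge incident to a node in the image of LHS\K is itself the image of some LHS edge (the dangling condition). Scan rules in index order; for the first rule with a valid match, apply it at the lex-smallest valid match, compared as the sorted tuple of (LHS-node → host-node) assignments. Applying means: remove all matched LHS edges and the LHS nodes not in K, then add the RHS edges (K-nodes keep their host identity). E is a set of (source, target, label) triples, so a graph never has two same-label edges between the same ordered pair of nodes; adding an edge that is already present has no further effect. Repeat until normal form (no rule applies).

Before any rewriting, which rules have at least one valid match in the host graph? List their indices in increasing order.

R0: no valid match — LHS pattern not found
R1: no valid match — LHS pattern not found
R2: 2 valid matches — {0↦0, 1↦1}, {0↦1, 1↦0}
R3: no valid match — LHS pattern not found

Answer: [R2]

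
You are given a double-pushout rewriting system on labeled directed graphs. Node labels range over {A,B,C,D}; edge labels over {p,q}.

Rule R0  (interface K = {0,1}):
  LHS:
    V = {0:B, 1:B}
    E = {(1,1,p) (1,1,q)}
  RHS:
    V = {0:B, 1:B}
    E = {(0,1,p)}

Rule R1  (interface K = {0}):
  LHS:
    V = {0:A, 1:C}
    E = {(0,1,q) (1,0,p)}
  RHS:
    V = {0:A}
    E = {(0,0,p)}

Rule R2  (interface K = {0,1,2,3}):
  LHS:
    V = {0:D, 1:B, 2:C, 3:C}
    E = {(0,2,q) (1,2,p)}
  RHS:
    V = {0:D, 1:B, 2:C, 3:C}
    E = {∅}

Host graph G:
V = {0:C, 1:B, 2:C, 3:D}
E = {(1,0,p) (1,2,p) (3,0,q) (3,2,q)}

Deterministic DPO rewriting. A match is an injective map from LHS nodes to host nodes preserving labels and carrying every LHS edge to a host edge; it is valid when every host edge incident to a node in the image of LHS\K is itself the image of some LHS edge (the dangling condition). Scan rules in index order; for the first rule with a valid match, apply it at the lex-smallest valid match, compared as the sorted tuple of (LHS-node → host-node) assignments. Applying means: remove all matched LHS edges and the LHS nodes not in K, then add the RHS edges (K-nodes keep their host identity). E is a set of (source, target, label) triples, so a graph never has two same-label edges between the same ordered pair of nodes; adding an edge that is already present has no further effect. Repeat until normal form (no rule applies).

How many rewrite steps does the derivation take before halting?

Answer: 2

Rewrite trace:
initial: |V|=4 |E|=4  E = 1-p->0 1-p->2 3-q->0 3-q->2
step 1: apply R2 at {0↦3, 1↦1, 2↦0, 3↦2}  → |V|=4 |E|=2  E = 1-p->2 3-q->2
step 2: apply R2 at {0↦3, 1↦1, 2↦2, 3↦0}  → |V|=4 |E|=0  E = ∅
halt: no rule applies after step 2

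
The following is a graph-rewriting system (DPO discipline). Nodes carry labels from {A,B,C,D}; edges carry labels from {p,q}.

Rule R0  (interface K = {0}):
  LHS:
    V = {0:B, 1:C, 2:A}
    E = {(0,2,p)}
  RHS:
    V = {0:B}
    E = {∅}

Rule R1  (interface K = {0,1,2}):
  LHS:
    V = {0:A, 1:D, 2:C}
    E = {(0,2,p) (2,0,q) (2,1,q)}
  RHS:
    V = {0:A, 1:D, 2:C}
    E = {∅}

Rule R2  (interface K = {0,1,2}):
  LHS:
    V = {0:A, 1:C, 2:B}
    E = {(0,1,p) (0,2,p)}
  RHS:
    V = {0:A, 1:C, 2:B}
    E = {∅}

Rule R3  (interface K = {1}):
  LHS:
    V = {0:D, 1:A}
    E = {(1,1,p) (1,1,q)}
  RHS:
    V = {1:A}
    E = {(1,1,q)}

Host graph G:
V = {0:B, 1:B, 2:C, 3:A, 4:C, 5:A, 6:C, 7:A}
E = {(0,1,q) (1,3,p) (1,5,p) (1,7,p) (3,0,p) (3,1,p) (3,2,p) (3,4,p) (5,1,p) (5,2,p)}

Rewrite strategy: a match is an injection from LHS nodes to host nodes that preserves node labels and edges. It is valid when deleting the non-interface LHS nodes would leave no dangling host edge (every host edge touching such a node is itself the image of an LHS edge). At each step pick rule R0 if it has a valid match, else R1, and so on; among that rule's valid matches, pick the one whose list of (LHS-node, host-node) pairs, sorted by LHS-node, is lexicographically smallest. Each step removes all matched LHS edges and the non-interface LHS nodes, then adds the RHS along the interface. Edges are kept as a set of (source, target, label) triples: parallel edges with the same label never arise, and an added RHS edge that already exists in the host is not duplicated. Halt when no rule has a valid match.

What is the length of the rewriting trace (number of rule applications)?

start.  V:8 E:10  edges: 0-q->1 1-p->3 1-p->5 1-p->7 3-p->0 3-p->1 3-p->2 3-p->4 5-p->1 5-p->2
1. fire R0 via {0↦1, 1↦6, 2↦7}  →  V:6 E:9  edges: 0-q->1 1-p->3 1-p->5 3-p->0 3-p->1 3-p->2 3-p->4 5-p->1 5-p->2
2. fire R2 via {0↦3, 1↦2, 2↦0}  →  V:6 E:7  edges: 0-q->1 1-p->3 1-p->5 3-p->1 3-p->4 5-p->1 5-p->2
3. fire R2 via {0↦3, 1↦4, 2↦1}  →  V:6 E:5  edges: 0-q->1 1-p->3 1-p->5 5-p->1 5-p->2
4. fire R0 via {0↦1, 1↦4, 2↦3}  →  V:4 E:4  edges: 0-q->1 1-p->5 5-p->1 5-p->2
5. fire R2 via {0↦5, 1↦2, 2↦1}  →  V:4 E:2  edges: 0-q->1 1-p->5
6. fire R0 via {0↦1, 1↦2, 2↦5}  →  V:2 E:1  edges: 0-q->1
final graph: no rule applies after step 6

Answer: 6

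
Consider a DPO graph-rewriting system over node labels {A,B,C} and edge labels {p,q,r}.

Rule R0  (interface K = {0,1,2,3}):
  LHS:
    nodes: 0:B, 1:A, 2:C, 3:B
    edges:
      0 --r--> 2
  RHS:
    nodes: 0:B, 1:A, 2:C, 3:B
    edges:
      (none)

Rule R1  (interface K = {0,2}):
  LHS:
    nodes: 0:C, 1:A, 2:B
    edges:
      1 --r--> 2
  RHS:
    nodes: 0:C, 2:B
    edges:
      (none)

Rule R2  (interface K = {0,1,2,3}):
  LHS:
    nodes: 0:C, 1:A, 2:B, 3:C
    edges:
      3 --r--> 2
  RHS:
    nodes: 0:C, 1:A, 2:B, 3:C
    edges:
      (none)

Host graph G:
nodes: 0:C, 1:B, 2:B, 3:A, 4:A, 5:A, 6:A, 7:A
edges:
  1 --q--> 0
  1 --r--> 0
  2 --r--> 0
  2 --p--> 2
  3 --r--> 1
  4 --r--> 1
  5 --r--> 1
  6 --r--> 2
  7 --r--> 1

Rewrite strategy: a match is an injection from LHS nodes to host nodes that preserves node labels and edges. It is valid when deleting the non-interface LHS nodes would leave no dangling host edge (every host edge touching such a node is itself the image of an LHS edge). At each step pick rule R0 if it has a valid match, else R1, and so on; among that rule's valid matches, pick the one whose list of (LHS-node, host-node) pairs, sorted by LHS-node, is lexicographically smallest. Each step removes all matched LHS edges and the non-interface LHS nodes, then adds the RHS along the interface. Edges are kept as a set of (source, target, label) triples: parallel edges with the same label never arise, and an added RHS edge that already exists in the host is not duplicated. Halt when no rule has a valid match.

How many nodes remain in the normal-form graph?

[0] host  ⇒  8 nodes, 9 edges  {1-q->0 1-r->0 2-r->0 2-p->2 3-r->1 4-r->1 5-r->1 6-r->2 7-r->1}
[1] R0 @ {0↦1, 1↦3, 2↦0, 3↦2}  ⇒  8 nodes, 8 edges  {1-q->0 2-r->0 2-p->2 3-r->1 4-r->1 5-r->1 6-r->2 7-r->1}
[2] R0 @ {0↦2, 1↦3, 2↦0, 3↦1}  ⇒  8 nodes, 7 edges  {1-q->0 2-p->2 3-r->1 4-r->1 5-r->1 6-r->2 7-r->1}
[3] R1 @ {0↦0, 1↦3, 2↦1}  ⇒  7 nodes, 6 edges  {1-q->0 2-p->2 4-r->1 5-r->1 6-r->2 7-r->1}
[4] R1 @ {0↦0, 1↦4, 2↦1}  ⇒  6 nodes, 5 edges  {1-q->0 2-p->2 5-r->1 6-r->2 7-r->1}
[5] R1 @ {0↦0, 1↦5, 2↦1}  ⇒  5 nodes, 4 edges  {1-q->0 2-p->2 6-r->2 7-r->1}
[6] R1 @ {0↦0, 1↦6, 2↦2}  ⇒  4 nodes, 3 edges  {1-q->0 2-p->2 7-r->1}
[7] R1 @ {0↦0, 1↦7, 2↦1}  ⇒  3 nodes, 2 edges  {1-q->0 2-p->2}
normal form: no rule applies after step 7
NF nodes: {0:C, 1:B, 2:B}

Answer: 3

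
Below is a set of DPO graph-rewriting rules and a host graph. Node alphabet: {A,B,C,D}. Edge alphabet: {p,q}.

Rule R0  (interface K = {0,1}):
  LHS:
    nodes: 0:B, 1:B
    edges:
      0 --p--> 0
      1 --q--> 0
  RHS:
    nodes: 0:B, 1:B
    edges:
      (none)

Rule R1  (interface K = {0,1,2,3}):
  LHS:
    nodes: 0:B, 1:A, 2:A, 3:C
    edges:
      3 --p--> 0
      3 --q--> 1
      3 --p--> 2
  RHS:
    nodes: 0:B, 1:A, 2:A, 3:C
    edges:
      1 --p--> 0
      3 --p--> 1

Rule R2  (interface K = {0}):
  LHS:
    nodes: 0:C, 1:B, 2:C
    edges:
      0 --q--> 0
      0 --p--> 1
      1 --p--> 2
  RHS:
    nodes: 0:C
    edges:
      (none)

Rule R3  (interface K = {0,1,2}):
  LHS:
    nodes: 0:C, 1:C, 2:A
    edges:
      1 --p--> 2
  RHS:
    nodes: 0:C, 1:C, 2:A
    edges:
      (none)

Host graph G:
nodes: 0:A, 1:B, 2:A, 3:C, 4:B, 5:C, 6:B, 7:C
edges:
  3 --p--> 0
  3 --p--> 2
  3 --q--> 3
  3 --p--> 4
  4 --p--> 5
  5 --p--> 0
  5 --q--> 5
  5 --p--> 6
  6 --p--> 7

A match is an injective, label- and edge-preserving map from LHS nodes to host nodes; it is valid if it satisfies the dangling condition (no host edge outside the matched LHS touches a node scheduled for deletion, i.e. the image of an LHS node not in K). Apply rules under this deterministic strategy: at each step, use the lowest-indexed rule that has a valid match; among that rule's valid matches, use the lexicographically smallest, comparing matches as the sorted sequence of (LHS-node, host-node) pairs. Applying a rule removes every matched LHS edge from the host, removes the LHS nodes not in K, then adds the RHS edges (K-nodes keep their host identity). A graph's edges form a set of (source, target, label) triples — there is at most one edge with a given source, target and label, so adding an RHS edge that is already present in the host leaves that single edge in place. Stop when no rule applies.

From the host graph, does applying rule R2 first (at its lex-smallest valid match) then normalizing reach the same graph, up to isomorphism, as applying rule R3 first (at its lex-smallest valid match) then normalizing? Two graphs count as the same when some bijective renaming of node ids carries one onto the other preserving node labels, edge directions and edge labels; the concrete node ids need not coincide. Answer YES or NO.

Answer: YES

Derivation:
branch R2-first: apply at {0↦5, 1↦6, 2↦7} → |E|=6, then 2 more step(s) → NF |V|=4 |E|=2 V={0:A, 1:B, 2:A, 3:C} E=3-p->0 3-p->2
branch R3-first: apply at {0↦3, 1↦5, 2↦0} → |E|=8, then 2 more step(s) → NF |V|=4 |E|=2 V={0:A, 1:B, 2:A, 3:C} E=3-p->0 3-p->2
graphs isomorphic (equal up to label-preserving node renaming)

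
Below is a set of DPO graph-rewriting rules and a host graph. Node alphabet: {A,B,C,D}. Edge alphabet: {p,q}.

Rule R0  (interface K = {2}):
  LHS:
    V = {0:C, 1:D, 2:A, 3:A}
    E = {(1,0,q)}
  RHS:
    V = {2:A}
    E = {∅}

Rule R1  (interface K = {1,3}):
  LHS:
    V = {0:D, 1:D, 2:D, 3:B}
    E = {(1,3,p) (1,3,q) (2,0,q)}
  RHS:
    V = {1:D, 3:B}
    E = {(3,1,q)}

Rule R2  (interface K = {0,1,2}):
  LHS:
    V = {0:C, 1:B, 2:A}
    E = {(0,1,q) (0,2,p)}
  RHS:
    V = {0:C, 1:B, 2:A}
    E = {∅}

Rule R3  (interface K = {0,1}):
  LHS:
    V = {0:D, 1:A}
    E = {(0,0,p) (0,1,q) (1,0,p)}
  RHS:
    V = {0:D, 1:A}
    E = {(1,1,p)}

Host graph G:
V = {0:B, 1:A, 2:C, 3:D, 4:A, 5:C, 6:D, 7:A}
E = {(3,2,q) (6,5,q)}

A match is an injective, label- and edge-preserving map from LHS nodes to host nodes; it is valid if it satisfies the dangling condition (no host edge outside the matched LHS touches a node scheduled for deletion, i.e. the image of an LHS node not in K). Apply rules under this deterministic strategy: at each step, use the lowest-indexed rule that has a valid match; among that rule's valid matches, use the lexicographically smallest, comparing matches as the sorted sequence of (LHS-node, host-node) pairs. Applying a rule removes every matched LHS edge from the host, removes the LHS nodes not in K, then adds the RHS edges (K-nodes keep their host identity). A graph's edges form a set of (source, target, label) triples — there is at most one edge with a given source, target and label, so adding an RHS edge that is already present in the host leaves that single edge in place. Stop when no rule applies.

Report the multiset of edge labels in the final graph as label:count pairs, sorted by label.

[0] host  ⇒  8 nodes, 2 edges  {3-q->2 6-q->5}
[1] R0 @ {0↦2, 1↦3, 2↦1, 3↦4}  ⇒  5 nodes, 1 edges  {6-q->5}
[2] R0 @ {0↦5, 1↦6, 2↦1, 3↦7}  ⇒  2 nodes, 0 edges  {∅}
halt: no rule applies after step 2
NF edges: []

Answer: (no edges)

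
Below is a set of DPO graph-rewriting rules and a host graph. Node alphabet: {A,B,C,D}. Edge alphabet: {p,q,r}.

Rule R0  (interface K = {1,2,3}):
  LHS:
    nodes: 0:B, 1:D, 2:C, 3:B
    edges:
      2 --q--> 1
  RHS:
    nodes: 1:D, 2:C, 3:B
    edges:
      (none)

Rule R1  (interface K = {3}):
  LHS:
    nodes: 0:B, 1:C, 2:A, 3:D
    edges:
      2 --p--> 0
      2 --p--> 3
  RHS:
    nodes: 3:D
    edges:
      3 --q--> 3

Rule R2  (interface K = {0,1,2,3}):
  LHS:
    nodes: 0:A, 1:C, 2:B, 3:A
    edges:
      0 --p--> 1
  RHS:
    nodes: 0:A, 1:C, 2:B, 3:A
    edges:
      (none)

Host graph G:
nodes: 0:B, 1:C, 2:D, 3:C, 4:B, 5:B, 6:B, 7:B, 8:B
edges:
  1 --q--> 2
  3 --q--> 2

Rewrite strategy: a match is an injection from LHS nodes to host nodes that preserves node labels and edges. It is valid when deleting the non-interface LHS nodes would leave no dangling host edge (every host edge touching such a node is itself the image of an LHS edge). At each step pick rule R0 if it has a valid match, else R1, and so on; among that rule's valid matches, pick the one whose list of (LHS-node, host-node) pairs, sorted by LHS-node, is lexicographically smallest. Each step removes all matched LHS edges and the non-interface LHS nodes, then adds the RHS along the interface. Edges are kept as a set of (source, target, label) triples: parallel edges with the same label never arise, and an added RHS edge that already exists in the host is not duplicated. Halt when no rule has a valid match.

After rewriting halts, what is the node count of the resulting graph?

Answer: 7

Steps:
start.  V:9 E:2  edges: 1-q->2 3-q->2
1. fire R0 via {0↦0, 1↦2, 2↦1, 3↦4}  →  V:8 E:1  edges: 3-q->2
2. fire R0 via {0↦4, 1↦2, 2↦3, 3↦5}  →  V:7 E:0  edges: ∅
halt: no rule applies after step 2
NF nodes: {1:C, 2:D, 3:C, 5:B, 6:B, 7:B, 8:B}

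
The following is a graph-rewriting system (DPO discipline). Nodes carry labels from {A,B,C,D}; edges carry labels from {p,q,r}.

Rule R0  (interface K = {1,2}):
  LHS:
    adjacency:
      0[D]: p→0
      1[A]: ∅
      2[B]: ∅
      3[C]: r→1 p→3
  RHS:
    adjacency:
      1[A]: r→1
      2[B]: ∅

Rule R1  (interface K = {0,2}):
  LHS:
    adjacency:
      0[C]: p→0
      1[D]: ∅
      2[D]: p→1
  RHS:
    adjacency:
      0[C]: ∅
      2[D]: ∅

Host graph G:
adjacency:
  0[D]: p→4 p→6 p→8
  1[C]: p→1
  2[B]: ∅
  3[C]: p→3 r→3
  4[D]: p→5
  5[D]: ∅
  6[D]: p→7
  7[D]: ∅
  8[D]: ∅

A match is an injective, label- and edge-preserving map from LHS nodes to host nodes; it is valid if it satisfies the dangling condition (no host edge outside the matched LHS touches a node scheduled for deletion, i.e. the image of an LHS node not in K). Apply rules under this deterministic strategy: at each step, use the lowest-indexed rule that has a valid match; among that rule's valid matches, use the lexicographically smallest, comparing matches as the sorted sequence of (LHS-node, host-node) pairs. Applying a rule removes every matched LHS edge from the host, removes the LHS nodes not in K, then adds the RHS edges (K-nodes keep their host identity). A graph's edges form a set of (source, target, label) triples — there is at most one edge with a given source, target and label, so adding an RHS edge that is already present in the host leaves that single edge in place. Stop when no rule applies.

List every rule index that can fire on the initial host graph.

Answer: [R1]

Steps:
R0: no valid match — LHS pattern not found
R1: 6 valid matches — {0↦1, 1↦5, 2↦4}, {0↦1, 1↦7, 2↦6}, {0↦1, 1↦8, 2↦0} (+3 more)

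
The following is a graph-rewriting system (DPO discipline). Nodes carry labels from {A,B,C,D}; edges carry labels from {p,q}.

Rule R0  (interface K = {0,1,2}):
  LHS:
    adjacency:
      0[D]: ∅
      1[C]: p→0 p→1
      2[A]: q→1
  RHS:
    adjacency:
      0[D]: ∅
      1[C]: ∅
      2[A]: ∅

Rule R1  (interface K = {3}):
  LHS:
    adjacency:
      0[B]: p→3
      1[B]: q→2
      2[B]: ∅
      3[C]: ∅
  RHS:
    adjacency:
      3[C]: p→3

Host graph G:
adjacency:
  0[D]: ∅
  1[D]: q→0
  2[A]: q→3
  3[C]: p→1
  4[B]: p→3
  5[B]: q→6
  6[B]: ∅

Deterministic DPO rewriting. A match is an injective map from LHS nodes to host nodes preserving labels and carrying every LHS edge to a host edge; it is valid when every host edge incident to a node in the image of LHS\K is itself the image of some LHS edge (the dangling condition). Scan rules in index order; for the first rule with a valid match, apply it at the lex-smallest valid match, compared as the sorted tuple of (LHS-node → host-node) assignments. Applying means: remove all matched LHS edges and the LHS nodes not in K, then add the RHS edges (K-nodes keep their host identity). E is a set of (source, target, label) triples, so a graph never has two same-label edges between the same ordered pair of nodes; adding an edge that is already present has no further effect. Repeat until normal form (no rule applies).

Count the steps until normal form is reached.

initial: |V|=7 |E|=5  E = 1-q->0 2-q->3 3-p->1 4-p->3 5-q->6
step 1: apply R1 at {0↦4, 1↦5, 2↦6, 3↦3}  → |V|=4 |E|=4  E = 1-q->0 2-q->3 3-p->1 3-p->3
step 2: apply R0 at {0↦1, 1↦3, 2↦2}  → |V|=4 |E|=1  E = 1-q->0
halt: no rule applies after step 2

Answer: 2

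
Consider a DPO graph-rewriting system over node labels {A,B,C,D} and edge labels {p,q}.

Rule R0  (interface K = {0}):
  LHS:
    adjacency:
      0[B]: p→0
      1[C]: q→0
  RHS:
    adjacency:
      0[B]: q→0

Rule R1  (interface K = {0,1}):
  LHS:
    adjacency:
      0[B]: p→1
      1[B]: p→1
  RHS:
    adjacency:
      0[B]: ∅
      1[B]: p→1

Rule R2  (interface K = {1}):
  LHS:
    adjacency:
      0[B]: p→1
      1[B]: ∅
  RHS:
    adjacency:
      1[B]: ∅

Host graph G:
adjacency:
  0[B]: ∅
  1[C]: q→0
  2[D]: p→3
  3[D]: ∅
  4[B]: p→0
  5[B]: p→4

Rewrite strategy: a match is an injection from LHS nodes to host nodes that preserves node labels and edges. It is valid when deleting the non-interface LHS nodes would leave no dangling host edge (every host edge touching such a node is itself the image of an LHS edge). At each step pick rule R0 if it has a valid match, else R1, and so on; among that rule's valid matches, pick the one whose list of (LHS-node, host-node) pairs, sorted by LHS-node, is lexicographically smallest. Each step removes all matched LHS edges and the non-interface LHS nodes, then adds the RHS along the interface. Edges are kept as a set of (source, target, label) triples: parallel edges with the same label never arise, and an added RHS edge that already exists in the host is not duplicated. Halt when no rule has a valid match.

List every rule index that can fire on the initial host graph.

Answer: [R2]

Steps:
R0: no valid match — LHS pattern not found
R1: no valid match — LHS pattern not found
R2: 1 valid match — {0↦5, 1↦4}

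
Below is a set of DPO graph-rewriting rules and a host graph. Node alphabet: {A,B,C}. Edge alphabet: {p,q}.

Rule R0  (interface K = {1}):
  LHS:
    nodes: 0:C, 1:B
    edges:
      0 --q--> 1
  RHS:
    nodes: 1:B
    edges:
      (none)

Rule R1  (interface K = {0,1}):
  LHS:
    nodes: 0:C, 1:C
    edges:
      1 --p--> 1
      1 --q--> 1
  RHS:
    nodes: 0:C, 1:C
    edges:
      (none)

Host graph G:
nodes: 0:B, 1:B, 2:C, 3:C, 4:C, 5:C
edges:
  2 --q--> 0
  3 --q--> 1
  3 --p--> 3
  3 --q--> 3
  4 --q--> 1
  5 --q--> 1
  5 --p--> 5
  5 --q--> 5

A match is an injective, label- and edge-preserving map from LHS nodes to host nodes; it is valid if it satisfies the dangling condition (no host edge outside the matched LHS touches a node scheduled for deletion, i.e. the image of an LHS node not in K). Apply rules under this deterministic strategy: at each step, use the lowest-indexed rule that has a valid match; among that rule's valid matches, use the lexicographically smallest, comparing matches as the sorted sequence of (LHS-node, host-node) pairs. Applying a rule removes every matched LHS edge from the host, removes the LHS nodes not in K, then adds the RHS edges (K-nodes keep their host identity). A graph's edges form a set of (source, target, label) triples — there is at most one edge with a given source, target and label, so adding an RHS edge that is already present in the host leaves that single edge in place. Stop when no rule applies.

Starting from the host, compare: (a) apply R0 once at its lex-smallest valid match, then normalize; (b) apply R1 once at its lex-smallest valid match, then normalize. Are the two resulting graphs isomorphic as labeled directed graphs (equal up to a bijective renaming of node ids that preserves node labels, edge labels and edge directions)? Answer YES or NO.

Answer: YES

Rewrite trace:
branch R0-first: apply at {0↦2, 1↦0} → |E|=7, then 3 more step(s) → NF |V|=3 |E|=3 V={0:B, 1:B, 3:C} E=3-q->1 3-p->3 3-q->3
branch R1-first: apply at {0↦2, 1↦3} → |E|=6, then 3 more step(s) → NF |V|=3 |E|=3 V={0:B, 1:B, 5:C} E=5-q->1 5-p->5 5-q->5
graphs isomorphic (equal up to label-preserving node renaming)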